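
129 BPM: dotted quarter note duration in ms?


One quarter-note beat = 60000 / BPM = 60000 / 129 ms
Dotted quarter note = 3/2 × quarter note
Duration = 3/2 × 60000 / 129 = 90000 / 129
= 697.7 ms


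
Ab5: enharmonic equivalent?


Working:
Enharmonic notes sound the same pitch but are spelled with different letter names
Ab and G# name the same pitch class
= G#5


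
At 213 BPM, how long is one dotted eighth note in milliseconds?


Let's work it out.
One quarter-note beat = 60000 / BPM = 60000 / 213 ms
Dotted eighth note = 3/4 × quarter note
Duration = 3/4 × 60000 / 213 = 45000 / 213
= 211.3 ms


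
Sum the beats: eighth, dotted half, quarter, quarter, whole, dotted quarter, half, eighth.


Beat values:
  eighth = 0.5 beats
  dotted half = 3 beats
  quarter = 1 beat
  quarter = 1 beat
  whole = 4 beats
  dotted quarter = 1.5 beats
  half = 2 beats
  eighth = 0.5 beats
Sum = 0.5 + 3 + 1 + 1 + 4 + 1.5 + 2 + 0.5
= 13.5 beats


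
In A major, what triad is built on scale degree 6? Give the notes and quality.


A major scale: A B C# D E F# G#
Diatonic triad on degree 6 stacks scale notes 6, 1, 3: F# A C#
F#→A = 3 semitones; F#→C# = 7 semitones → minor triad
= F# A C# (minor)


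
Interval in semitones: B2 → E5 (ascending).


Step by step:
Absolute semitone position = octave×12 + chromatic position
B2: 2×12 + 11 = 35
E5: 5×12 + 4 = 64
Difference = 64 - 35 = 29
= 29 semitones


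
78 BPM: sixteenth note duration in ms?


Step by step:
One quarter-note beat = 60000 / BPM = 60000 / 78 ms
Sixteenth note = 1/4 × quarter note
Duration = 1/4 × 60000 / 78 = 15000 / 78
= 192.3 ms


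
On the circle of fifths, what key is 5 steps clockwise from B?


Working:
Each clockwise step on the circle of fifths moves up a perfect 5th
From B: B → F#/Gb → Db → Ab → Eb → Bb
= Bb


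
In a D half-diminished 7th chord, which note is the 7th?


Step by step:
Half-diminished 7th chord = root + minor 3rd + diminished 5th + minor 7th
Seventh chords stack in thirds, so the letter names are D-F-A-C
Root: D
Minor 3rd above D: F
Diminished 5th above D: Ab
Minor 7th above D: C
The 7th = C


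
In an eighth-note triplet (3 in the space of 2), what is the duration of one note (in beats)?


Let's work it out.
Triplet: 3 notes occupy the space of 2 eighth notes
Space = 2 × 1/2 = 1 beat
Each triplet note = 1 / 3 = 1/3 beats
= 1/3 beats


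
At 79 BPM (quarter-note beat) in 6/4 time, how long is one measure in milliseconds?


Solution.
Quarter-note beat duration = 60000 / 79 ms
Beats per measure (6/4) = 6
One measure = 6 × 60000 / 79 = 360000 / 79 ms
= 4557.0 ms


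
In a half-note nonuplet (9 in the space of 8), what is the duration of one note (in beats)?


Reasoning:
Nonuplet: 9 notes occupy the space of 8 half notes
Space = 8 × 2 = 16 beats
Each nonuplet note = 16 / 9 = 16/9 beats
= 16/9 beats


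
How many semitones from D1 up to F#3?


Absolute semitone position = octave×12 + chromatic position
D1: 1×12 + 2 = 14
F#3: 3×12 + 6 = 42
Difference = 42 - 14 = 28
= 28 semitones


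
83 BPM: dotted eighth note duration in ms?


Working:
One quarter-note beat = 60000 / BPM = 60000 / 83 ms
Dotted eighth note = 3/4 × quarter note
Duration = 3/4 × 60000 / 83 = 45000 / 83
= 542.2 ms


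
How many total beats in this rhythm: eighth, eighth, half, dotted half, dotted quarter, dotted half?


Step by step:
Beat values:
  eighth = 0.5 beats
  eighth = 0.5 beats
  half = 2 beats
  dotted half = 3 beats
  dotted quarter = 1.5 beats
  dotted half = 3 beats
Sum = 0.5 + 0.5 + 2 + 3 + 1.5 + 3
= 10.5 beats


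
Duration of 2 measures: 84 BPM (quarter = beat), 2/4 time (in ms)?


Reasoning:
Quarter-note beat duration = 60000 / 84 ms
Beats per measure (2/4) = 2
One measure = 2 × 60000 / 84 = 120000 / 84 ms
2 measures = 2 × 120000 / 84 = 240000 / 84
= 2857.1 ms


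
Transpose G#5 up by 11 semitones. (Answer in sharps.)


Working:
G#5: chromatic position 8 in octave 5 → absolute = 5×12 + 8 = 68
Transpose up 11: 68 + 11 = 79
79 = 6×12 + 7 → G in octave 6
Result = G6


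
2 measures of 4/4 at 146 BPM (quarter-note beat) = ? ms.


Solution.
Quarter-note beat duration = 60000 / 146 ms
Beats per measure (4/4) = 4
One measure = 4 × 60000 / 146 = 240000 / 146 ms
2 measures = 2 × 240000 / 146 = 480000 / 146
= 3287.7 ms


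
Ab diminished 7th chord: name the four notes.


Step by step:
Diminished 7th chord = root + minor 3rd + diminished 5th + diminished 7th
Seventh chords stack in thirds, so the letter names are A-C-E-G
Root: Ab
Minor 3rd above Ab: Cb
Diminished 5th above Ab: Ebb
Diminished 7th above Ab: Gbb
Chord = Ab Cb Ebb Gbb


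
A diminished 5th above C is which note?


Solution.
A 5th spans 5 letter names, so from C we land on G
A diminished 5th = 6 semitones above C
Spell G at that pitch: Gb
= Gb


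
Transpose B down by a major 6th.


Let's work it out.
major 6th: 6 letter names, 9 semitones
Letter: B - 5 → D
Pitch: B - 9 semitones, spelled as a D → D
= D


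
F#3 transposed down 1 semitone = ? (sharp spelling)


Let's work it out.
F#3: chromatic position 6 in octave 3 → absolute = 3×12 + 6 = 42
Transpose down 1: 42 - 1 = 41
41 = 3×12 + 5 → F in octave 3
Result = F3


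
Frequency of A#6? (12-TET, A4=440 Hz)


Working:
f = 440 × 2^(n/12) where n = semitones from A4
A#6: 25 semitones from A4
f = 440 × 2^(25/12)
f = 1864.66 Hz


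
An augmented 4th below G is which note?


Let's work it out.
A 4th spans 4 letter names, so from G we land on D
An augmented 4th = 6 semitones below G
Spell D at that pitch: Db
= Db


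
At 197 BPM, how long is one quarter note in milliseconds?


Reasoning:
One quarter-note beat = 60000 / BPM = 60000 / 197 ms
Duration = 60000 / 197
= 304.6 ms


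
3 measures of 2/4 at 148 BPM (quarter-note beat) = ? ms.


Working:
Quarter-note beat duration = 60000 / 148 ms
Beats per measure (2/4) = 2
One measure = 2 × 60000 / 148 = 120000 / 148 ms
3 measures = 3 × 120000 / 148 = 360000 / 148
= 2432.4 ms


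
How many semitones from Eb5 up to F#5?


Let's work it out.
Absolute semitone position = octave×12 + chromatic position
Eb5: 5×12 + 3 = 63
F#5: 5×12 + 6 = 66
Difference = 66 - 63 = 3
= 3 semitones


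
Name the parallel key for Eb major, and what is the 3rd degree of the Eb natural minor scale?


Parallel keys share the same tonic but differ in mode
Eb major → parallel is Eb minor
Eb natural minor scale: Eb F Gb Ab Bb Cb Db
= Eb minor; 3rd degree = Gb


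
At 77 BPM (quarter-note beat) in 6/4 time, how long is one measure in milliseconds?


Quarter-note beat duration = 60000 / 77 ms
Beats per measure (6/4) = 6
One measure = 6 × 60000 / 77 = 360000 / 77 ms
= 4675.3 ms


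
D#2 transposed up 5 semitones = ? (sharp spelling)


D#2: chromatic position 3 in octave 2 → absolute = 2×12 + 3 = 27
Transpose up 5: 27 + 5 = 32
32 = 2×12 + 8 → G# in octave 2
Result = G#2


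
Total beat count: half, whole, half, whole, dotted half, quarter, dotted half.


Beat values:
  half = 2 beats
  whole = 4 beats
  half = 2 beats
  whole = 4 beats
  dotted half = 3 beats
  quarter = 1 beat
  dotted half = 3 beats
Sum = 2 + 4 + 2 + 4 + 3 + 1 + 3
= 19 beats


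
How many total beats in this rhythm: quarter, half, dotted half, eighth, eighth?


Working:
Beat values:
  quarter = 1 beat
  half = 2 beats
  dotted half = 3 beats
  eighth = 0.5 beats
  eighth = 0.5 beats
Sum = 1 + 2 + 3 + 0.5 + 0.5
= 7 beats


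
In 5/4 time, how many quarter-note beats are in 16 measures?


Working:
Time signature 5/4: the bottom number 4 means the quarter note gets one count
The top number 5 means 5 quarter-note beats per measure
Total = 5 × 16 measures
= 80 quarter-note beats


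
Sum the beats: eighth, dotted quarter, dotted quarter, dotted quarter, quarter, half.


Reasoning:
Beat values:
  eighth = 0.5 beats
  dotted quarter = 1.5 beats
  dotted quarter = 1.5 beats
  dotted quarter = 1.5 beats
  quarter = 1 beat
  half = 2 beats
Sum = 0.5 + 1.5 + 1.5 + 1.5 + 1 + 2
= 8 beats


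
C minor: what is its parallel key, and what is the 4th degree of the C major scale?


Parallel keys share the same tonic but differ in mode
C minor → parallel is C major
C major scale: C D E F G A B
= C major; 4th degree = F


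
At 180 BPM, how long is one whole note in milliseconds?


Working:
One quarter-note beat = 60000 / BPM = 60000 / 180 ms
Whole note = 4 × quarter note
Duration = 4 × 60000 / 180 = 240000 / 180
= 1333.3 ms


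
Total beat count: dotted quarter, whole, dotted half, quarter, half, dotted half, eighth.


Step by step:
Beat values:
  dotted quarter = 1.5 beats
  whole = 4 beats
  dotted half = 3 beats
  quarter = 1 beat
  half = 2 beats
  dotted half = 3 beats
  eighth = 0.5 beats
Sum = 1.5 + 4 + 3 + 1 + 2 + 3 + 0.5
= 15 beats


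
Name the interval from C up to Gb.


Working:
Letter names: C → G spans 5 letter names → a 5th
Semitones: C → Gb = 6 half-steps
A 5th of 6 semitones is a diminished 5th
= diminished 5th


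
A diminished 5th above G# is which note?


Solution.
A 5th spans 5 letter names, so from G we land on D
A diminished 5th = 6 semitones above G#
Spell D at that pitch: D
= D


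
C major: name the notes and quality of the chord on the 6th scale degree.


C major scale: C D E F G A B
Diatonic triad on degree 6 stacks scale notes 6, 1, 3: A C E
A→C = 3 semitones; A→E = 7 semitones → minor triad
= A C E (minor)


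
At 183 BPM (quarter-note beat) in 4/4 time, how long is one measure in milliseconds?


Quarter-note beat duration = 60000 / 183 ms
Beats per measure (4/4) = 4
One measure = 4 × 60000 / 183 = 240000 / 183 ms
= 1311.5 ms


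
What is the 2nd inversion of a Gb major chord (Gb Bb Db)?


Root position: Gb Bb Db
2nd inversion: move root and 3rd up an octave
Bass note: Db
Notes (bottom to top) = Db Gb Bb


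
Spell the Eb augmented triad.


Augmented triad = root + major 3rd (4 semitones) + augmented 5th (8 semitones)
A triad on Eb stacks thirds, so the chord tones use letter names E-G-B
Root: Eb
Major 3rd above Eb: G
Augmented 5th above Eb: B
Chord = Eb G B


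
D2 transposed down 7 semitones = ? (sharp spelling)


Step by step:
D2: chromatic position 2 in octave 2 → absolute = 2×12 + 2 = 26
Transpose down 7: 26 - 7 = 19
19 = 1×12 + 7 → G in octave 1
Result = G1


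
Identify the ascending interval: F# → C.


Solution.
Letter names: F → C spans 5 letter names → a 5th
Semitones: F# → C = 6 half-steps
A 5th of 6 semitones is a diminished 5th
= diminished 5th


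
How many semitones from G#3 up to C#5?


Let's work it out.
Absolute semitone position = octave×12 + chromatic position
G#3: 3×12 + 8 = 44
C#5: 5×12 + 1 = 61
Difference = 61 - 44 = 17
= 17 semitones


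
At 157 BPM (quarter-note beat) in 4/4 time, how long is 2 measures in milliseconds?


Step by step:
Quarter-note beat duration = 60000 / 157 ms
Beats per measure (4/4) = 4
One measure = 4 × 60000 / 157 = 240000 / 157 ms
2 measures = 2 × 240000 / 157 = 480000 / 157
= 3057.3 ms


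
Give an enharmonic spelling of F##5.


Let's work it out.
Enharmonic notes sound the same pitch but are spelled with different letter names
F## and G name the same pitch class
= G5


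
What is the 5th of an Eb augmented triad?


Solution.
Augmented triad = root + major 3rd (4 semitones) + augmented 5th (8 semitones)
A triad on Eb stacks thirds, so the chord tones use letter names E-G-B
Root: Eb
Major 3rd above Eb: G
Augmented 5th above Eb: B
The 5th = B


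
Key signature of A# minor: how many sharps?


Reasoning:
Sharp minor keys follow the circle of fifths: A(0), E(1), B(2), F#(3), C#(4), G#(5), D#(6), A#(7)
A# minor has 7 sharps
Order of sharps: F# C# G# D# A# E# B# → first 7: F#, C#, G#, D#, A#, E#, B#
= 7 sharps


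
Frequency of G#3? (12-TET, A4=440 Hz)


Reasoning:
f = 440 × 2^(n/12) where n = semitones from A4
G#3: -13 semitones from A4
f = 440 × 2^(-13/12)
f = 207.65 Hz


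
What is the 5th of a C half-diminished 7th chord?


Let's work it out.
Half-diminished 7th chord = root + minor 3rd + diminished 5th + minor 7th
Seventh chords stack in thirds, so the letter names are C-E-G-B
Root: C
Minor 3rd above C: Eb
Diminished 5th above C: Gb
Minor 7th above C: Bb
The 5th = Gb


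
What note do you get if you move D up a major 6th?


major 6th: 6 letter names, 9 semitones
Letter: D + 5 → B
Pitch: D + 9 semitones, spelled as a B → B
= B


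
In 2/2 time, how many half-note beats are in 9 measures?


Time signature 2/2: the bottom number 2 means the half note gets one count
The top number 2 means 2 half-note beats per measure
Total = 2 × 9 measures
= 18 half-note beats


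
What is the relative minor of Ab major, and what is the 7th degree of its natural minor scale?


The relative minor shares the major's key signature and starts on its 6th degree
6th degree = a major 6th above the tonic; a major 6th above Ab is F
→ relative minor of Ab major is F minor
F natural minor scale: F G Ab Bb C Db Eb
= F minor; 7th degree = Eb


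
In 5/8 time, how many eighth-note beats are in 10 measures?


Let's work it out.
Time signature 5/8: the bottom number 8 means the eighth note gets one count
The top number 5 means 5 eighth-note beats per measure
Total = 5 × 10 measures
= 50 eighth-note beats


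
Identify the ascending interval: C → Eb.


Working:
Letter names: C → E spans 3 letter names → a 3rd
Semitones: C → Eb = 3 half-steps
A 3rd of 3 semitones is a minor 3rd
= minor 3rd


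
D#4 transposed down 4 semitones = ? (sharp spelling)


Reasoning:
D#4: chromatic position 3 in octave 4 → absolute = 4×12 + 3 = 51
Transpose down 4: 51 - 4 = 47
47 = 3×12 + 11 → B in octave 3
Result = B3


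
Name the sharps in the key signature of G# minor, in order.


Sharp minor keys follow the circle of fifths: A(0), E(1), B(2), F#(3), C#(4), G#(5), D#(6), A#(7)
G# minor has 5 sharps
Order of sharps: F# C# G# D# A# E# B# → first 5: F#, C#, G#, D#, A#
= F#, C#, G#, D#, A#


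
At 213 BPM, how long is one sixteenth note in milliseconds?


Reasoning:
One quarter-note beat = 60000 / BPM = 60000 / 213 ms
Sixteenth note = 1/4 × quarter note
Duration = 1/4 × 60000 / 213 = 15000 / 213
= 70.4 ms


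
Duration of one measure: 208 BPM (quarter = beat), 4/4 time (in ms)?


Reasoning:
Quarter-note beat duration = 60000 / 208 ms
Beats per measure (4/4) = 4
One measure = 4 × 60000 / 208 = 240000 / 208 ms
= 1153.8 ms


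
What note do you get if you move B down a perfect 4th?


Let's work it out.
perfect 4th: 4 letter names, 5 semitones
Letter: B - 3 → F
Pitch: B - 5 semitones, spelled as an F → F#
= F#


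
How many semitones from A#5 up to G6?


Working:
Absolute semitone position = octave×12 + chromatic position
A#5: 5×12 + 10 = 70
G6: 6×12 + 7 = 79
Difference = 79 - 70 = 9
= 9 semitones


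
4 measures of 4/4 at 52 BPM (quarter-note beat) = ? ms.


Let's work it out.
Quarter-note beat duration = 60000 / 52 ms
Beats per measure (4/4) = 4
One measure = 4 × 60000 / 52 = 240000 / 52 ms
4 measures = 4 × 240000 / 52 = 960000 / 52
= 18461.5 ms


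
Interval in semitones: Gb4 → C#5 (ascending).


Absolute semitone position = octave×12 + chromatic position
Gb4: 4×12 + 6 = 54
C#5: 5×12 + 1 = 61
Difference = 61 - 54 = 7
= 7 semitones


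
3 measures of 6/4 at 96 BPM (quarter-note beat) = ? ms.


Let's work it out.
Quarter-note beat duration = 60000 / 96 ms
Beats per measure (6/4) = 6
One measure = 6 × 60000 / 96 = 360000 / 96 ms
3 measures = 3 × 360000 / 96 = 1080000 / 96
= 11250.0 ms


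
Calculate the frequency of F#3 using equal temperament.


f = 440 × 2^(n/12) where n = semitones from A4
F#3: -15 semitones from A4
f = 440 × 2^(-15/12)
f = 185.00 Hz


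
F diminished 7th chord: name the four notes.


Solution.
Diminished 7th chord = root + minor 3rd + diminished 5th + diminished 7th
Seventh chords stack in thirds, so the letter names are F-A-C-E
Root: F
Minor 3rd above F: Ab
Diminished 5th above F: Cb
Diminished 7th above F: Ebb
Chord = F Ab Cb Ebb


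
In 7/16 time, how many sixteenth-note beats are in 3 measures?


Step by step:
Time signature 7/16: the bottom number 16 means the sixteenth note gets one count
The top number 7 means 7 sixteenth-note beats per measure
Total = 7 × 3 measures
= 21 sixteenth-note beats


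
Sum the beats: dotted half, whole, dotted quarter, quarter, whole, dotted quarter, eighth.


Beat values:
  dotted half = 3 beats
  whole = 4 beats
  dotted quarter = 1.5 beats
  quarter = 1 beat
  whole = 4 beats
  dotted quarter = 1.5 beats
  eighth = 0.5 beats
Sum = 3 + 4 + 1.5 + 1 + 4 + 1.5 + 0.5
= 15.5 beats


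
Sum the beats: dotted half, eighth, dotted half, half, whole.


Working:
Beat values:
  dotted half = 3 beats
  eighth = 0.5 beats
  dotted half = 3 beats
  half = 2 beats
  whole = 4 beats
Sum = 3 + 0.5 + 3 + 2 + 4
= 12.5 beats


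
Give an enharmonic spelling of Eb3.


Let's work it out.
Enharmonic notes sound the same pitch but are spelled with different letter names
Eb and D# name the same pitch class
= D#3


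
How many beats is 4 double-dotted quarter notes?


Reasoning:
Base quarter note = 1 beat
Dot 1 adds half the previous value: +1/2
Dot 2 adds half the previous value: +1/4
One double-dotted quarter = 1 + 1/2 + 1/4 = 7/4
4 of them = 4 × 7/4 = 7
= 7 beats


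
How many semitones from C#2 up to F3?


Let's work it out.
Absolute semitone position = octave×12 + chromatic position
C#2: 2×12 + 1 = 25
F3: 3×12 + 5 = 41
Difference = 41 - 25 = 16
= 16 semitones


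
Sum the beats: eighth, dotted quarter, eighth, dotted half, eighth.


Let's work it out.
Beat values:
  eighth = 0.5 beats
  dotted quarter = 1.5 beats
  eighth = 0.5 beats
  dotted half = 3 beats
  eighth = 0.5 beats
Sum = 0.5 + 1.5 + 0.5 + 3 + 0.5
= 6 beats


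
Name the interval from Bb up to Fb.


Reasoning:
Letter names: B → F spans 5 letter names → a 5th
Semitones: Bb → Fb = 6 half-steps
A 5th of 6 semitones is a diminished 5th
= diminished 5th


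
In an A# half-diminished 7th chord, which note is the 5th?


Half-diminished 7th chord = root + minor 3rd + diminished 5th + minor 7th
Seventh chords stack in thirds, so the letter names are A-C-E-G
Root: A#
Minor 3rd above A#: C#
Diminished 5th above A#: E
Minor 7th above A#: G#
The 5th = E


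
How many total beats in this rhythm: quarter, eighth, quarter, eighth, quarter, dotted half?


Solution.
Beat values:
  quarter = 1 beat
  eighth = 0.5 beats
  quarter = 1 beat
  eighth = 0.5 beats
  quarter = 1 beat
  dotted half = 3 beats
Sum = 1 + 0.5 + 1 + 0.5 + 1 + 3
= 7 beats


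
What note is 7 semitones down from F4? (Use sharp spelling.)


Working:
F4: chromatic position 5 in octave 4 → absolute = 4×12 + 5 = 53
Transpose down 7: 53 - 7 = 46
46 = 3×12 + 10 → A# in octave 3
Result = A#3


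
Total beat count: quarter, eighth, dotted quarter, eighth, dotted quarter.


Let's work it out.
Beat values:
  quarter = 1 beat
  eighth = 0.5 beats
  dotted quarter = 1.5 beats
  eighth = 0.5 beats
  dotted quarter = 1.5 beats
Sum = 1 + 0.5 + 1.5 + 0.5 + 1.5
= 5 beats


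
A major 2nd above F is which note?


Step by step:
A 2nd spans 2 letter names, so from F we land on G
A major 2nd = 2 semitones above F
Spell G at that pitch: G
= G


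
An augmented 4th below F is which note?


A 4th spans 4 letter names, so from F we land on C
An augmented 4th = 6 semitones below F
Spell C at that pitch: Cb
= Cb


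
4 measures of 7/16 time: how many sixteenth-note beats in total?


Time signature 7/16: the bottom number 16 means the sixteenth note gets one count
The top number 7 means 7 sixteenth-note beats per measure
Total = 7 × 4 measures
= 28 sixteenth-note beats


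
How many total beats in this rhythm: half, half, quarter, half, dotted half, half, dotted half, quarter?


Working:
Beat values:
  half = 2 beats
  half = 2 beats
  quarter = 1 beat
  half = 2 beats
  dotted half = 3 beats
  half = 2 beats
  dotted half = 3 beats
  quarter = 1 beat
Sum = 2 + 2 + 1 + 2 + 3 + 2 + 3 + 1
= 16 beats


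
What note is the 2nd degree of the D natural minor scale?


Working:
Natural minor scale pattern: W-H-W-W-H-W-W (2-1-2-2-1-2-2 semitones)
Starting from D:
  D + 2 semitones → E
  E + 1 semitone → F
  F + 2 semitones → G
  G + 2 semitones → A
  A + 1 semitone → Bb
  Bb + 2 semitones → C
  C + 2 semitones → D
Scale: D E F G A Bb C
Degree 2 = E


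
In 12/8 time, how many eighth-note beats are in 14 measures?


Reasoning:
Time signature 12/8: the bottom number 8 means the eighth note gets one count
The top number 12 means 12 eighth-note beats per measure
Total = 12 × 14 measures
= 168 eighth-note beats


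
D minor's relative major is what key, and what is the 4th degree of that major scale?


Let's work it out.
The relative major shares the key signature and is a minor 3rd above the minor tonic
A minor 3rd above D is F
→ relative major of D minor is F major
F major scale: F G A Bb C D E
= F major; 4th degree = Bb


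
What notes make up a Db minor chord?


Minor triad = root + minor 3rd (3 semitones) + perfect 5th (7 semitones)
A triad on Db stacks thirds, so the chord tones use letter names D-F-A
Root: Db
Minor 3rd above Db: Fb
Perfect 5th above Db: Ab
Chord = Db Fb Ab


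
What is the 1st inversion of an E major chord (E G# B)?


Solution.
Root position: E G# B
1st inversion: move root up an octave
Bass note: G#
Notes (bottom to top) = G# B E


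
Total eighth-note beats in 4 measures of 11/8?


Solution.
Time signature 11/8: the bottom number 8 means the eighth note gets one count
The top number 11 means 11 eighth-note beats per measure
Total = 11 × 4 measures
= 44 eighth-note beats


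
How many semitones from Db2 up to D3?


Solution.
Absolute semitone position = octave×12 + chromatic position
Db2: 2×12 + 1 = 25
D3: 3×12 + 2 = 38
Difference = 38 - 25 = 13
= 13 semitones


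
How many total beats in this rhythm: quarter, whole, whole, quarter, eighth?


Solution.
Beat values:
  quarter = 1 beat
  whole = 4 beats
  whole = 4 beats
  quarter = 1 beat
  eighth = 0.5 beats
Sum = 1 + 4 + 4 + 1 + 0.5
= 10.5 beats


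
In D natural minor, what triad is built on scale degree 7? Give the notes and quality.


Step by step:
D natural minor scale: D E F G A Bb C
Diatonic triad on degree 7 stacks scale notes 7, 2, 4: C E G
C→E = 4 semitones; C→G = 7 semitones → major triad
= C E G (major)


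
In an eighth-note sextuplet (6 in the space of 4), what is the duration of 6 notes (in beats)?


Sextuplet: 6 notes occupy the space of 4 eighth notes
Space = 4 × 1/2 = 2 beats
Each sextuplet note = 2 / 6 = 1/3 beats
6 notes = 6 × 1/3 = 2
= 2 beats


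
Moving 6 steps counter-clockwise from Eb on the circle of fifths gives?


Step by step:
Each counter-clockwise step moves down a perfect 5th (= up a perfect 4th)
From Eb: Eb → Ab → Db → F#/Gb → B → E → A
= A


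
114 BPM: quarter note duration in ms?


One quarter-note beat = 60000 / BPM = 60000 / 114 ms
Duration = 60000 / 114
= 526.3 ms


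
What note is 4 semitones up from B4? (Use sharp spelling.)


Working:
B4: chromatic position 11 in octave 4 → absolute = 4×12 + 11 = 59
Transpose up 4: 59 + 4 = 63
63 = 5×12 + 3 → D# in octave 5
Result = D#5


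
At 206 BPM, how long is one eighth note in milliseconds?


Step by step:
One quarter-note beat = 60000 / BPM = 60000 / 206 ms
Eighth note = 1/2 × quarter note
Duration = 1/2 × 60000 / 206 = 30000 / 206
= 145.6 ms


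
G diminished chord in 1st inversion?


Reasoning:
Root position: G Bb Db
1st inversion: move root up an octave
Bass note: Bb
Notes (bottom to top) = Bb Db G


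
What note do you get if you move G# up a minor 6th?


Solution.
minor 6th: 6 letter names, 8 semitones
Letter: G + 5 → E
Pitch: G# + 8 semitones, spelled as an E → E
= E


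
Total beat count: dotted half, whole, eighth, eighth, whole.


Beat values:
  dotted half = 3 beats
  whole = 4 beats
  eighth = 0.5 beats
  eighth = 0.5 beats
  whole = 4 beats
Sum = 3 + 4 + 0.5 + 0.5 + 4
= 12 beats


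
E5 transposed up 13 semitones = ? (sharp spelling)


E5: chromatic position 4 in octave 5 → absolute = 5×12 + 4 = 64
Transpose up 13: 64 + 13 = 77
77 = 6×12 + 5 → F in octave 6
Result = F6


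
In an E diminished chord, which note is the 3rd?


Solution.
Diminished triad = root + minor 3rd (3 semitones) + diminished 5th (6 semitones)
A triad on E stacks thirds, so the chord tones use letter names E-G-B
Root: E
Minor 3rd above E: G
Diminished 5th above E: Bb
The 3rd = G


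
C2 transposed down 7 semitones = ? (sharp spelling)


Working:
C2: chromatic position 0 in octave 2 → absolute = 2×12 + 0 = 24
Transpose down 7: 24 - 7 = 17
17 = 1×12 + 5 → F in octave 1
Result = F1


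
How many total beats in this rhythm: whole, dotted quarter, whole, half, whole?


Working:
Beat values:
  whole = 4 beats
  dotted quarter = 1.5 beats
  whole = 4 beats
  half = 2 beats
  whole = 4 beats
Sum = 4 + 1.5 + 4 + 2 + 4
= 15.5 beats


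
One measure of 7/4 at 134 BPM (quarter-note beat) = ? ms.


Reasoning:
Quarter-note beat duration = 60000 / 134 ms
Beats per measure (7/4) = 7
One measure = 7 × 60000 / 134 = 420000 / 134 ms
= 3134.3 ms


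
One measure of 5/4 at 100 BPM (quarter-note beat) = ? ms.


Let's work it out.
Quarter-note beat duration = 60000 / 100 ms
Beats per measure (5/4) = 5
One measure = 5 × 60000 / 100 = 300000 / 100 ms
= 3000.0 ms


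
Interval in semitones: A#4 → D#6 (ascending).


Absolute semitone position = octave×12 + chromatic position
A#4: 4×12 + 10 = 58
D#6: 6×12 + 3 = 75
Difference = 75 - 58 = 17
= 17 semitones


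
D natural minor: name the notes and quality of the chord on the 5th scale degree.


Working:
D natural minor scale: D E F G A Bb C
Diatonic triad on degree 5 stacks scale notes 5, 7, 2: A C E
A→C = 3 semitones; A→E = 7 semitones → minor triad
= A C E (minor)


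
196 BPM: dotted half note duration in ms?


Solution.
One quarter-note beat = 60000 / BPM = 60000 / 196 ms
Dotted half note = 3 × quarter note
Duration = 3 × 60000 / 196 = 180000 / 196
= 918.4 ms


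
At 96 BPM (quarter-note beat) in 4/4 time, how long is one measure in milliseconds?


Reasoning:
Quarter-note beat duration = 60000 / 96 ms
Beats per measure (4/4) = 4
One measure = 4 × 60000 / 96 = 240000 / 96 ms
= 2500.0 ms


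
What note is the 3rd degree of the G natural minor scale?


Step by step:
Natural minor scale pattern: W-H-W-W-H-W-W (2-1-2-2-1-2-2 semitones)
Starting from G:
  G + 2 semitones → A
  A + 1 semitone → Bb
  Bb + 2 semitones → C
  C + 2 semitones → D
  D + 1 semitone → Eb
  Eb + 2 semitones → F
  F + 2 semitones → G
Scale: G A Bb C D Eb F
Degree 3 = Bb


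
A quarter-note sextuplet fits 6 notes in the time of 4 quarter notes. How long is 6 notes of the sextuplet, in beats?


Solution.
Sextuplet: 6 notes occupy the space of 4 quarter notes
Space = 4 × 1 = 4 beats
Each sextuplet note = 4 / 6 = 2/3 beats
6 notes = 6 × 2/3 = 4
= 4 beats


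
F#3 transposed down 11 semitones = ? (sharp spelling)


F#3: chromatic position 6 in octave 3 → absolute = 3×12 + 6 = 42
Transpose down 11: 42 - 11 = 31
31 = 2×12 + 7 → G in octave 2
Result = G2


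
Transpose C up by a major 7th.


Let's work it out.
major 7th: 7 letter names, 11 semitones
Letter: C + 6 → B
Pitch: C + 11 semitones, spelled as a B → B
= B


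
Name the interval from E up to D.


Letter names: E → D spans 7 letter names → a 7th
Semitones: E → D = 10 half-steps
A 7th of 10 semitones is a minor 7th
= minor 7th


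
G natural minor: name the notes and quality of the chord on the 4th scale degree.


Solution.
G natural minor scale: G A Bb C D Eb F
Diatonic triad on degree 4 stacks scale notes 4, 6, 1: C Eb G
C→Eb = 3 semitones; C→G = 7 semitones → minor triad
= C Eb G (minor)


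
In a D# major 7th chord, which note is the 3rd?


Step by step:
Major 7th chord = root + major 3rd + perfect 5th + major 7th
Seventh chords stack in thirds, so the letter names are D-F-A-C
Root: D#
Major 3rd above D#: F##
Perfect 5th above D#: A#
Major 7th above D#: C##
The 3rd = F##


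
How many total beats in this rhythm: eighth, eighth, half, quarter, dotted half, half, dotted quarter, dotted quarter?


Reasoning:
Beat values:
  eighth = 0.5 beats
  eighth = 0.5 beats
  half = 2 beats
  quarter = 1 beat
  dotted half = 3 beats
  half = 2 beats
  dotted quarter = 1.5 beats
  dotted quarter = 1.5 beats
Sum = 0.5 + 0.5 + 2 + 1 + 3 + 2 + 1.5 + 1.5
= 12 beats


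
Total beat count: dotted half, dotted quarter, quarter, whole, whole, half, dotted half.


Beat values:
  dotted half = 3 beats
  dotted quarter = 1.5 beats
  quarter = 1 beat
  whole = 4 beats
  whole = 4 beats
  half = 2 beats
  dotted half = 3 beats
Sum = 3 + 1.5 + 1 + 4 + 4 + 2 + 3
= 18.5 beats


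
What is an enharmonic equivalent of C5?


Working:
Enharmonic notes sound the same pitch but are spelled with different letter names
C and Dbb name the same pitch class
= Dbb5


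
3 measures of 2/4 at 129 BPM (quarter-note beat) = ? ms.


Quarter-note beat duration = 60000 / 129 ms
Beats per measure (2/4) = 2
One measure = 2 × 60000 / 129 = 120000 / 129 ms
3 measures = 3 × 120000 / 129 = 360000 / 129
= 2790.7 ms


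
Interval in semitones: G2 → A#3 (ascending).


Let's work it out.
Absolute semitone position = octave×12 + chromatic position
G2: 2×12 + 7 = 31
A#3: 3×12 + 10 = 46
Difference = 46 - 31 = 15
= 15 semitones


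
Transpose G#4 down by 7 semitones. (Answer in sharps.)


Working:
G#4: chromatic position 8 in octave 4 → absolute = 4×12 + 8 = 56
Transpose down 7: 56 - 7 = 49
49 = 4×12 + 1 → C# in octave 4
Result = C#4


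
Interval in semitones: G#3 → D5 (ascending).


Absolute semitone position = octave×12 + chromatic position
G#3: 3×12 + 8 = 44
D5: 5×12 + 2 = 62
Difference = 62 - 44 = 18
= 18 semitones


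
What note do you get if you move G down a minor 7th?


Step by step:
minor 7th: 7 letter names, 10 semitones
Letter: G - 6 → A
Pitch: G - 10 semitones, spelled as an A → A
= A


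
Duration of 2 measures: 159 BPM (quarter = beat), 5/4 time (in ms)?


Let's work it out.
Quarter-note beat duration = 60000 / 159 ms
Beats per measure (5/4) = 5
One measure = 5 × 60000 / 159 = 300000 / 159 ms
2 measures = 2 × 300000 / 159 = 600000 / 159
= 3773.6 ms


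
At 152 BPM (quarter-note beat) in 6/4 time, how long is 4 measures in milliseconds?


Solution.
Quarter-note beat duration = 60000 / 152 ms
Beats per measure (6/4) = 6
One measure = 6 × 60000 / 152 = 360000 / 152 ms
4 measures = 4 × 360000 / 152 = 1440000 / 152
= 9473.7 ms


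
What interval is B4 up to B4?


Reasoning:
Letter names: B → B spans 1 letter name → a unison
Semitones: B4 → B4 = 0 half-steps
A unison of 0 semitones is a perfect unison
= perfect unison


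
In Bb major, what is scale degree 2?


Major scale pattern: W-W-H-W-W-W-H (2-2-1-2-2-2-1 semitones)
Starting from Bb:
  Bb + 2 semitones → C
  C + 2 semitones → D
  D + 1 semitone → Eb
  Eb + 2 semitones → F
  F + 2 semitones → G
  G + 2 semitones → A
  A + 1 semitone → Bb
Scale: Bb C D Eb F G A
Degree 2 = C


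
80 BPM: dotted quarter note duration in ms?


One quarter-note beat = 60000 / BPM = 60000 / 80 ms
Dotted quarter note = 3/2 × quarter note
Duration = 3/2 × 60000 / 80 = 90000 / 80
= 1125.0 ms


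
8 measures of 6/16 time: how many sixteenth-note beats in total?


Time signature 6/16: the bottom number 16 means the sixteenth note gets one count
The top number 6 means 6 sixteenth-note beats per measure
Total = 6 × 8 measures
= 48 sixteenth-note beats


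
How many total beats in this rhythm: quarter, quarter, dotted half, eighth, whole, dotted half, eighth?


Solution.
Beat values:
  quarter = 1 beat
  quarter = 1 beat
  dotted half = 3 beats
  eighth = 0.5 beats
  whole = 4 beats
  dotted half = 3 beats
  eighth = 0.5 beats
Sum = 1 + 1 + 3 + 0.5 + 4 + 3 + 0.5
= 13 beats


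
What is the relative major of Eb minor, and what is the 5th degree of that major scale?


Solution.
The relative major shares the key signature and is a minor 3rd above the minor tonic
A minor 3rd above Eb is Gb
→ relative major of Eb minor is Gb major
Gb major scale: Gb Ab Bb Cb Db Eb F
= Gb major; 5th degree = Db


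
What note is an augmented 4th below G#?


Step by step:
A 4th spans 4 letter names, so from G we land on D
An augmented 4th = 6 semitones below G#
Spell D at that pitch: D
= D


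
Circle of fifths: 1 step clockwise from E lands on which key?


Let's work it out.
Each clockwise step on the circle of fifths moves up a perfect 5th
From E: E → B
= B


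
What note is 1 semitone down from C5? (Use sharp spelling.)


Step by step:
C5: chromatic position 0 in octave 5 → absolute = 5×12 + 0 = 60
Transpose down 1: 60 - 1 = 59
59 = 4×12 + 11 → B in octave 4
Result = B4


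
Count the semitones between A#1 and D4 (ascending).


Step by step:
Absolute semitone position = octave×12 + chromatic position
A#1: 1×12 + 10 = 22
D4: 4×12 + 2 = 50
Difference = 50 - 22 = 28
= 28 semitones


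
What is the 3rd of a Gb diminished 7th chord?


Reasoning:
Diminished 7th chord = root + minor 3rd + diminished 5th + diminished 7th
Seventh chords stack in thirds, so the letter names are G-B-D-F
Root: Gb
Minor 3rd above Gb: Bbb
Diminished 5th above Gb: Dbb
Diminished 7th above Gb: Fbb
The 3rd = Bbb


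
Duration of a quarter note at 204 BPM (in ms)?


Let's work it out.
One quarter-note beat = 60000 / BPM = 60000 / 204 ms
Duration = 60000 / 204
= 294.1 ms


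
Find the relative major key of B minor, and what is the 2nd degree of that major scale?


Step by step:
The relative major shares the key signature and is a minor 3rd above the minor tonic
A minor 3rd above B is D
→ relative major of B minor is D major
D major scale: D E F# G A B C#
= D major; 2nd degree = E


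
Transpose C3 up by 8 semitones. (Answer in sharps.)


Solution.
C3: chromatic position 0 in octave 3 → absolute = 3×12 + 0 = 36
Transpose up 8: 36 + 8 = 44
44 = 3×12 + 8 → G# in octave 3
Result = G#3


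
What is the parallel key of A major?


Reasoning:
Parallel keys share the same tonic but differ in mode
A major → parallel is A minor
= A minor


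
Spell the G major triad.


Major triad = root + major 3rd (4 semitones) + perfect 5th (7 semitones)
A triad on G stacks thirds, so the chord tones use letter names G-B-D
Root: G
Major 3rd above G: B
Perfect 5th above G: D
Chord = G B D


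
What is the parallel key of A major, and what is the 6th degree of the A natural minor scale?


Working:
Parallel keys share the same tonic but differ in mode
A major → parallel is A minor
A natural minor scale: A B C D E F G
= A minor; 6th degree = F


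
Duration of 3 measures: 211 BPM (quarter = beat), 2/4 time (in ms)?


Solution.
Quarter-note beat duration = 60000 / 211 ms
Beats per measure (2/4) = 2
One measure = 2 × 60000 / 211 = 120000 / 211 ms
3 measures = 3 × 120000 / 211 = 360000 / 211
= 1706.2 ms


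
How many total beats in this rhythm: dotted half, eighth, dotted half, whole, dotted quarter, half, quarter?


Beat values:
  dotted half = 3 beats
  eighth = 0.5 beats
  dotted half = 3 beats
  whole = 4 beats
  dotted quarter = 1.5 beats
  half = 2 beats
  quarter = 1 beat
Sum = 3 + 0.5 + 3 + 4 + 1.5 + 2 + 1
= 15 beats


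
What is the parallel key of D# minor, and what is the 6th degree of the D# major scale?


Parallel keys share the same tonic but differ in mode
D# minor → parallel is D# major
D# major scale: D# E# F## G# A# B# C##
= D# major; 6th degree = B#


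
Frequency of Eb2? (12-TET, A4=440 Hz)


Step by step:
f = 440 × 2^(n/12) where n = semitones from A4
Eb2: -30 semitones from A4
f = 440 × 2^(-30/12)
f = 77.78 Hz


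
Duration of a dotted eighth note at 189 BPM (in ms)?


One quarter-note beat = 60000 / BPM = 60000 / 189 ms
Dotted eighth note = 3/4 × quarter note
Duration = 3/4 × 60000 / 189 = 45000 / 189
= 238.1 ms


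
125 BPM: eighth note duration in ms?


Let's work it out.
One quarter-note beat = 60000 / BPM = 60000 / 125 ms
Eighth note = 1/2 × quarter note
Duration = 1/2 × 60000 / 125 = 30000 / 125
= 240.0 ms


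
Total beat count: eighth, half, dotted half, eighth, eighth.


Let's work it out.
Beat values:
  eighth = 0.5 beats
  half = 2 beats
  dotted half = 3 beats
  eighth = 0.5 beats
  eighth = 0.5 beats
Sum = 0.5 + 2 + 3 + 0.5 + 0.5
= 6.5 beats


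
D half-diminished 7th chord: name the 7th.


Reasoning:
Half-diminished 7th chord = root + minor 3rd + diminished 5th + minor 7th
Seventh chords stack in thirds, so the letter names are D-F-A-C
Root: D
Minor 3rd above D: F
Diminished 5th above D: Ab
Minor 7th above D: C
The 7th = C


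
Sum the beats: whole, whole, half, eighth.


Step by step:
Beat values:
  whole = 4 beats
  whole = 4 beats
  half = 2 beats
  eighth = 0.5 beats
Sum = 4 + 4 + 2 + 0.5
= 10.5 beats


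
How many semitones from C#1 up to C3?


Working:
Absolute semitone position = octave×12 + chromatic position
C#1: 1×12 + 1 = 13
C3: 3×12 + 0 = 36
Difference = 36 - 13 = 23
= 23 semitones


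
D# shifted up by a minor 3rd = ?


Working:
minor 3rd: 3 letter names, 3 semitones
Letter: D + 2 → F
Pitch: D# + 3 semitones, spelled as an F → F#
= F#


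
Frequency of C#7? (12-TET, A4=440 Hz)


Let's work it out.
f = 440 × 2^(n/12) where n = semitones from A4
C#7: 28 semitones from A4
f = 440 × 2^(28/12)
f = 2217.46 Hz


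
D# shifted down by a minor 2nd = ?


minor 2nd: 2 letter names, 1 semitones
Letter: D - 1 → C
Pitch: D# - 1 semitones, spelled as a C → C##
= C##


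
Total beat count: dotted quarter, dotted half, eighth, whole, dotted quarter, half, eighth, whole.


Solution.
Beat values:
  dotted quarter = 1.5 beats
  dotted half = 3 beats
  eighth = 0.5 beats
  whole = 4 beats
  dotted quarter = 1.5 beats
  half = 2 beats
  eighth = 0.5 beats
  whole = 4 beats
Sum = 1.5 + 3 + 0.5 + 4 + 1.5 + 2 + 0.5 + 4
= 17 beats


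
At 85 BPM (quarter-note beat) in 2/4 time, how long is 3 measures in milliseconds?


Step by step:
Quarter-note beat duration = 60000 / 85 ms
Beats per measure (2/4) = 2
One measure = 2 × 60000 / 85 = 120000 / 85 ms
3 measures = 3 × 120000 / 85 = 360000 / 85
= 4235.3 ms


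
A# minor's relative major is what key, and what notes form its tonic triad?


The relative major shares the key signature and is a minor 3rd above the minor tonic
A minor 3rd above A# is C#
→ relative major of A# minor is C# major
Tonic triad of C# major = root + major 3rd + perfect 5th = C# E# G#
= C# major; triad = C# E# G#


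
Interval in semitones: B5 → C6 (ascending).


Let's work it out.
Absolute semitone position = octave×12 + chromatic position
B5: 5×12 + 11 = 71
C6: 6×12 + 0 = 72
Difference = 72 - 71 = 1
= 1 semitone


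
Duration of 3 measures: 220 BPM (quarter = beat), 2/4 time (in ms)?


Quarter-note beat duration = 60000 / 220 ms
Beats per measure (2/4) = 2
One measure = 2 × 60000 / 220 = 120000 / 220 ms
3 measures = 3 × 120000 / 220 = 360000 / 220
= 1636.4 ms


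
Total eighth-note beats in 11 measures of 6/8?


Time signature 6/8: the bottom number 8 means the eighth note gets one count
The top number 6 means 6 eighth-note beats per measure
Total = 6 × 11 measures
= 66 eighth-note beats
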